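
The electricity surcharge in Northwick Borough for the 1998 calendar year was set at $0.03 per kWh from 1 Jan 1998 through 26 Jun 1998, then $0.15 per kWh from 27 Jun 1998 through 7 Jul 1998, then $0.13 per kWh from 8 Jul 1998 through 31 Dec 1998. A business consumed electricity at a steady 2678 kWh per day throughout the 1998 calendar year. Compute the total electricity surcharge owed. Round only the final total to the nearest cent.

$80,259.66

1 Jan – 26 Jun 1998: 177 days × 2678 kWh/day = 474,006 kWh at $0.03/kWh → $14,220.18
27 Jun – 7 Jul 1998: 11 days × 2678 kWh/day = 29,458 kWh at $0.15/kWh → $4,418.70
8 Jul – 31 Dec 1998: 177 days × 2678 kWh/day = 474,006 kWh at $0.13/kWh → $61,620.78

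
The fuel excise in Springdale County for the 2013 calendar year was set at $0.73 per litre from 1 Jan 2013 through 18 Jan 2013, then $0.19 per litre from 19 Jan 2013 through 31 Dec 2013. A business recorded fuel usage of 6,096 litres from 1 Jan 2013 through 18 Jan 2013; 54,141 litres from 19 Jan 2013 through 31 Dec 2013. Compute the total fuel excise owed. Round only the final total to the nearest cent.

1 Jan – 18 Jan 2013: 6,096 litres at $0.73/litre → $4,450.08
19 Jan – 31 Dec 2013: 54,141 litres at $0.19/litre → $10,286.79

$14,736.87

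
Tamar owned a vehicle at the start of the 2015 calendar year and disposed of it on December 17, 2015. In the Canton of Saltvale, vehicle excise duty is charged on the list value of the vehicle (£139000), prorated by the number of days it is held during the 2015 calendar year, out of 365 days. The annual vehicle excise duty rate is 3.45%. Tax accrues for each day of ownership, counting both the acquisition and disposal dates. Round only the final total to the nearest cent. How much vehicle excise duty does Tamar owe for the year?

Days held (January 1 – December 17, 2015): 351 out of 365
Tax = £139000 × 3.45% × 351/365 = £4611.5630

£4611.56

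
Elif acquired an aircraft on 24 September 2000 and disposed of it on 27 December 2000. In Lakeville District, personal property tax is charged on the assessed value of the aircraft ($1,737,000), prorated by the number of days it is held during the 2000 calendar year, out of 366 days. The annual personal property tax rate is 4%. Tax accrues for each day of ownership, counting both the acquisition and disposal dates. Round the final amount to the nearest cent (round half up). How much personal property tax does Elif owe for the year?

Days held (24 September – 27 December 2000): 95 out of 366
Tax = $1,737,000 × 4% × 95/366 = $18,034.4262

$18,034.43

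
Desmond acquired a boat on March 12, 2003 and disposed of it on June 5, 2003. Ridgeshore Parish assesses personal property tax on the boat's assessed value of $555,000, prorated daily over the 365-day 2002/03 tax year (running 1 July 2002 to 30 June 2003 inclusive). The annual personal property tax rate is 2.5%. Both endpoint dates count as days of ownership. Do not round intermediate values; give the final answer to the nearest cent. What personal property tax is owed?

Days held (March 12 – June 5, 2003): 86 out of 365
Tax = $555,000 × 2.5% × 86/365 = $3,269.1781

$3,269.18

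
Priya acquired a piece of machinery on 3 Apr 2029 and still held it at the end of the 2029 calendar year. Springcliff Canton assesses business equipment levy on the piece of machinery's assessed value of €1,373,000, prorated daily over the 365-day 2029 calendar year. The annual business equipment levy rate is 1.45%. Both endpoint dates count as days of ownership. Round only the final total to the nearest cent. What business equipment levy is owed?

Days held (3 Apr – 31 Dec 2029): 273 out of 365
Tax = €1,373,000 × 1.45% × 273/365 = €14,890.4671

€14,890.47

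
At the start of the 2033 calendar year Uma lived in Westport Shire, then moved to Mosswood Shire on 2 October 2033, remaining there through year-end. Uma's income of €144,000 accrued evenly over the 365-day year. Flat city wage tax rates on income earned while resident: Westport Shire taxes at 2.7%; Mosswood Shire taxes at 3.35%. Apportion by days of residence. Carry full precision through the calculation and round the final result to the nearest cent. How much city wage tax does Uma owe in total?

€4,121.36

Westport Shire, 1 January – 1 October 2033: 274 days → €144,000 × 2.7% × 274/365 = €2,918.6630
Mosswood Shire, 2 October – 31 December 2033: 91 days → €144,000 × 3.35% × 91/365 = €1,202.6959
Total = €4,121.3589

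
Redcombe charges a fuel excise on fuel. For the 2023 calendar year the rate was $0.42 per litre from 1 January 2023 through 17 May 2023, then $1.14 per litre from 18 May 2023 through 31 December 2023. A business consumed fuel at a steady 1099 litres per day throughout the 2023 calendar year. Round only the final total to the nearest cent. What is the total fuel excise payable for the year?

$348,888.54

1 January – 17 May 2023: 137 days × 1099 litres/day = 150,563 litres at $0.42/litre → $63,236.46
18 May – 31 December 2023: 228 days × 1099 litres/day = 250,572 litres at $1.14/litre → $285,652.08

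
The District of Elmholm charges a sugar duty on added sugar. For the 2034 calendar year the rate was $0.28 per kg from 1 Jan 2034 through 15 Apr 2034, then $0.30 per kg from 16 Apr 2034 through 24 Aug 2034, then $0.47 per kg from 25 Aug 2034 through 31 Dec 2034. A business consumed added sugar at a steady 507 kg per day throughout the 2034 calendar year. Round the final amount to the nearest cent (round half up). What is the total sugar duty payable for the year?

$65,570.31

1 Jan – 15 Apr 2034: 105 days × 507 kg/day = 53,235 kg at $0.28/kg → $14,905.80
16 Apr – 24 Aug 2034: 131 days × 507 kg/day = 66,417 kg at $0.30/kg → $19,925.10
25 Aug – 31 Dec 2034: 129 days × 507 kg/day = 65,403 kg at $0.47/kg → $30,739.41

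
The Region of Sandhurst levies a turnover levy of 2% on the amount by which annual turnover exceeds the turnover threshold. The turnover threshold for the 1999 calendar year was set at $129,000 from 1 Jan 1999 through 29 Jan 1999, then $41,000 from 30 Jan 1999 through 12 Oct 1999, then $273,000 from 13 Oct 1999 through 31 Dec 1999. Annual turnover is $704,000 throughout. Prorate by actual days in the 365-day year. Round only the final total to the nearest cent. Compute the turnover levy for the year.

1 Jan – 29 Jan 1999: 29 days, exemption $129,000 → ($704,000 − $129,000) × 2% × 29/365 = $913.6986
30 Jan – 12 Oct 1999: 256 days, exemption $41,000 → ($704,000 − $41,000) × 2% × 256/365 = $9,300.1644
13 Oct – 31 Dec 1999: 80 days, exemption $273,000 → ($704,000 − $273,000) × 2% × 80/365 = $1,889.3151
Total = $12,103.1781

$12,103.18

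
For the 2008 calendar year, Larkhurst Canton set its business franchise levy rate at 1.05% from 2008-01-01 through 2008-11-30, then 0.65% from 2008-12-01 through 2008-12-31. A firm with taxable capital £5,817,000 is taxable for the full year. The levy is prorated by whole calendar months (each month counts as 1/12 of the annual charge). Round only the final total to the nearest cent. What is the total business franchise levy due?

£59,139.50

2008-01-01 to 2008-11-30: 11 months at 1.05% → £5,817,000 × 1.05% × 11/12 = £55,988.6250
2008-12-01 to 2008-12-31: 1 month at 0.65% → £5,817,000 × 0.65% × 1/12 = £3,150.8750
Total = £59,139.5000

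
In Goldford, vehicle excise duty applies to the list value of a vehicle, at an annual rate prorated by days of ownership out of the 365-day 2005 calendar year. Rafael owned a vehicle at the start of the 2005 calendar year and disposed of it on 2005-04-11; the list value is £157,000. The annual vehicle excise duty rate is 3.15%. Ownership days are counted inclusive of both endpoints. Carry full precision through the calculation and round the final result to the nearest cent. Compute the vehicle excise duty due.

£1,368.48

Days held (2005-01-01 to 2005-04-11): 101 out of 365
Tax = £157,000 × 3.15% × 101/365 = £1,368.4808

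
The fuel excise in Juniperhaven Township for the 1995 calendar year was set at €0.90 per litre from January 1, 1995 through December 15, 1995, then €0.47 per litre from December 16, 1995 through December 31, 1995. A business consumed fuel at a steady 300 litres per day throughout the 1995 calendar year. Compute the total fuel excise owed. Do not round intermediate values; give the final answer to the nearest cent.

January 1 – December 15, 1995: 349 days × 300 litres/day = 104,700 litres at €0.90/litre → €94,230.00
December 16 – December 31, 1995: 16 days × 300 litres/day = 4,800 litres at €0.47/litre → €2,256.00

€96,486.00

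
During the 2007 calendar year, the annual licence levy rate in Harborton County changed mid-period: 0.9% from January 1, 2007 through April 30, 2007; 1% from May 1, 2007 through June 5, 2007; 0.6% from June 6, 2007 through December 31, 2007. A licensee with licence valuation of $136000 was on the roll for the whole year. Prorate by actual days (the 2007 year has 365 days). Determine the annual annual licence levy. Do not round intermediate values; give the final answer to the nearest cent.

January 1 – April 30, 2007: 120 days at 0.9% → $136000 × 0.9% × 120/365 = $402.4110
May 1 – June 5, 2007: 36 days at 1% → $136000 × 1% × 36/365 = $134.1370
June 6 – December 31, 2007: 209 days at 0.6% → $136000 × 0.6% × 209/365 = $467.2438
Total = $1003.7918

$1003.79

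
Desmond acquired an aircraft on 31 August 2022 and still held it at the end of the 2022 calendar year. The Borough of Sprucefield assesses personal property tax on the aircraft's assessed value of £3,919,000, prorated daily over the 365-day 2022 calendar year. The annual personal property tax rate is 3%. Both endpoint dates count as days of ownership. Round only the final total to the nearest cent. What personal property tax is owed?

£39,619.48

Days held (31 August – 31 December 2022): 123 out of 365
Tax = £3,919,000 × 3% × 123/365 = £39,619.4795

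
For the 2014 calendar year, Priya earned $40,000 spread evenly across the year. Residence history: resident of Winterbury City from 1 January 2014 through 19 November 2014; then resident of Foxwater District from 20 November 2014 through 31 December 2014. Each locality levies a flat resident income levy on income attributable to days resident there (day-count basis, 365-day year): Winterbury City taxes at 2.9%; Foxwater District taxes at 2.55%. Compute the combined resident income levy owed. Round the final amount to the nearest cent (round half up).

$1,143.89

Winterbury City, 1 January – 19 November 2014: 323 days → $40,000 × 2.9% × 323/365 = $1,026.5205
Foxwater District, 20 November – 31 December 2014: 42 days → $40,000 × 2.55% × 42/365 = $117.3699
Total = $1,143.8904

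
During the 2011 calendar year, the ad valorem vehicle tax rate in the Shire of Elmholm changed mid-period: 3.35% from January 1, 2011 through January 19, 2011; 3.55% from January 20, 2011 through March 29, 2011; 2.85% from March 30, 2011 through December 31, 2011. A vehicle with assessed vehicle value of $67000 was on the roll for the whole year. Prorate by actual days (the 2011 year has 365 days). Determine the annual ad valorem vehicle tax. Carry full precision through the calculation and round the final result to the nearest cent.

$2015.60

January 1 – January 19, 2011: 19 days at 3.35% → $67000 × 3.35% × 19/365 = $116.8370
January 20 – March 29, 2011: 69 days at 3.55% → $67000 × 3.55% × 69/365 = $449.6342
March 30 – December 31, 2011: 277 days at 2.85% → $67000 × 2.85% × 277/365 = $1449.1274
Total = $2015.5986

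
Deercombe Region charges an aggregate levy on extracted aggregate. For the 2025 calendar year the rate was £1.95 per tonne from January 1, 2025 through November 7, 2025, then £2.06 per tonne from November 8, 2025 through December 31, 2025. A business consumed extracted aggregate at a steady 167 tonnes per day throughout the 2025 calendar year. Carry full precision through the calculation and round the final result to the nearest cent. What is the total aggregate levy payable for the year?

£119854.23

January 1 – November 7, 2025: 311 days × 167 tonnes/day = 51,937 tonnes at £1.95/tonne → £101277.15
November 8 – December 31, 2025: 54 days × 167 tonnes/day = 9,018 tonnes at £2.06/tonne → £18577.08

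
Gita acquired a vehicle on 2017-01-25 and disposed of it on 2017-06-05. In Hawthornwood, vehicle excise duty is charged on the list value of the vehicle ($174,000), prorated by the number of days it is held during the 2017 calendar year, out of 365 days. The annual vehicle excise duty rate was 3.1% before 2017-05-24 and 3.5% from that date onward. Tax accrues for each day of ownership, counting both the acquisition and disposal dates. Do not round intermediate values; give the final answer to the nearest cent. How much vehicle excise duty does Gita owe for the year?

2017-01-25 to 2017-05-23: 119 days at 3.1% → $174,000 × 3.1% × 119/365 = $1,758.5918
2017-05-24 to 2017-06-05: 13 days at 3.5% → $174,000 × 3.5% × 13/365 = $216.9041
Total = $1,975.4959

$1,975.50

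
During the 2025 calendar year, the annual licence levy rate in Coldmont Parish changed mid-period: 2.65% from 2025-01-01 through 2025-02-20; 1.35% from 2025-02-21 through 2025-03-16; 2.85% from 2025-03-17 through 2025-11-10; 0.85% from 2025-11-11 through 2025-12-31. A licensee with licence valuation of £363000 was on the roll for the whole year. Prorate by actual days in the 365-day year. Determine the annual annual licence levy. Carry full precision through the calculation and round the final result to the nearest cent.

£8871.62

2025-01-01 to 2025-02-20: 51 days at 2.65% → £363000 × 2.65% × 51/365 = £1344.0945
2025-02-21 to 2025-03-16: 24 days at 1.35% → £363000 × 1.35% × 24/365 = £322.2247
2025-03-17 to 2025-11-10: 239 days at 2.85% → £363000 × 2.85% × 239/365 = £6774.1767
2025-11-11 to 2025-12-31: 51 days at 0.85% → £363000 × 0.85% × 51/365 = £431.1247
Total = £8871.6205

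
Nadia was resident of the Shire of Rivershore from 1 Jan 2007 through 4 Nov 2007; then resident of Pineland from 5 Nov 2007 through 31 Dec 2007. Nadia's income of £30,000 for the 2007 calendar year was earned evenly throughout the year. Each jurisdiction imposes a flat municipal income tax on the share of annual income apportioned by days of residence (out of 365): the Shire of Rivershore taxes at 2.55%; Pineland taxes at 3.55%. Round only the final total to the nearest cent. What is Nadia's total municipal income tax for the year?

£811.85

The Shire of Rivershore, 1 Jan – 4 Nov 2007: 308 days → £30,000 × 2.55% × 308/365 = £645.5342
Pineland, 5 Nov – 31 Dec 2007: 57 days → £30,000 × 3.55% × 57/365 = £166.3151
Total = £811.8493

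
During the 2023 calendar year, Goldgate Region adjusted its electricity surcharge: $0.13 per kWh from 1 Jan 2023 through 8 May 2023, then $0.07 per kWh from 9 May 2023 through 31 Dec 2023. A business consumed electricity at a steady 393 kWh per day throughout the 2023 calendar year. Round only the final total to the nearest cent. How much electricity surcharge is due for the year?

$13,059.39

1 Jan – 8 May 2023: 128 days × 393 kWh/day = 50,304 kWh at $0.13/kWh → $6,539.52
9 May – 31 Dec 2023: 237 days × 393 kWh/day = 93,141 kWh at $0.07/kWh → $6,519.87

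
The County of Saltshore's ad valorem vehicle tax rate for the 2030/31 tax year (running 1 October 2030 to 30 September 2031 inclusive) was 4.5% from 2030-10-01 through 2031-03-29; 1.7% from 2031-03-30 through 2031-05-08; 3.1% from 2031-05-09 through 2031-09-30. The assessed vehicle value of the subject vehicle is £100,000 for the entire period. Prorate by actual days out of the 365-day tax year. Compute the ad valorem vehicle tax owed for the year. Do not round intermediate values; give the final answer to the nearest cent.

2030-10-01 to 2031-03-29: 180 days at 4.5% → £100,000 × 4.5% × 180/365 = £2,219.1781
2031-03-30 to 2031-05-08: 40 days at 1.7% → £100,000 × 1.7% × 40/365 = £186.3014
2031-05-09 to 2031-09-30: 145 days at 3.1% → £100,000 × 3.1% × 145/365 = £1,231.5068
Total = £3,636.9863

£3,636.99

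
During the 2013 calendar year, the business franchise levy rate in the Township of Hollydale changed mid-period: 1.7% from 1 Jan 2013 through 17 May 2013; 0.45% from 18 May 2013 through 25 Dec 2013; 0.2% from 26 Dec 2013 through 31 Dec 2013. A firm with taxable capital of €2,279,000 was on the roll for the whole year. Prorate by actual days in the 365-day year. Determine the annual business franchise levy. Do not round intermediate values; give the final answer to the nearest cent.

1 Jan – 17 May 2013: 137 days at 1.7% → €2,279,000 × 1.7% × 137/365 = €14,541.8932
18 May – 25 Dec 2013: 222 days at 0.45% → €2,279,000 × 0.45% × 222/365 = €6,237.5918
26 Dec – 31 Dec 2013: 6 days at 0.2% → €2,279,000 × 0.2% × 6/365 = €74.9260
Total = €20,854.4110

€20,854.41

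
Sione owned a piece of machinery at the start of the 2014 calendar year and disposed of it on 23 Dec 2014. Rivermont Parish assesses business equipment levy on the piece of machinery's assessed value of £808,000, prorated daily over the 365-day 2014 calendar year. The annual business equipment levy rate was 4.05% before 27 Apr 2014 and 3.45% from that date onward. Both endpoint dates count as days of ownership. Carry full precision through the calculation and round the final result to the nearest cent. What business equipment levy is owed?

£28,805.75

1 Jan – 26 Apr 2014: 116 days at 4.05% → £808,000 × 4.05% × 116/365 = £10,399.9562
27 Apr – 23 Dec 2014: 241 days at 3.45% → £808,000 × 3.45% × 241/365 = £18,405.7973
Total = £28,805.7534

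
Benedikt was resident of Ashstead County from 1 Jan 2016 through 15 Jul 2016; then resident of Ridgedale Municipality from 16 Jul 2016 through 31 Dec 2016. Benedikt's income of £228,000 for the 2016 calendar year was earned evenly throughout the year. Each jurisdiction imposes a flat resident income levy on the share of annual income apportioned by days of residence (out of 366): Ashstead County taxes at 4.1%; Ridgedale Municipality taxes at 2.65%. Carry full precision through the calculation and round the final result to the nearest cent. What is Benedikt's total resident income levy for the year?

£7,821.46

Ashstead County, 1 Jan – 15 Jul 2016: 197 days → £228,000 × 4.1% × 197/366 = £5,031.5738
Ridgedale Municipality, 16 Jul – 31 Dec 2016: 169 days → £228,000 × 2.65% × 169/366 = £2,789.8852
Total = £7,821.4590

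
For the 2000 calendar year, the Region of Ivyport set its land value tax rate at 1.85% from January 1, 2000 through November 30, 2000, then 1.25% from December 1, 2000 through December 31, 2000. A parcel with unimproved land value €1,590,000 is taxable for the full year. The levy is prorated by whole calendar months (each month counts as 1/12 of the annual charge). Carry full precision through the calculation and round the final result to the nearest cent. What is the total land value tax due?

January 1 – November 30, 2000: 11 months at 1.85% → €1,590,000 × 1.85% × 11/12 = €26,963.7500
December 1 – December 31, 2000: 1 month at 1.25% → €1,590,000 × 1.25% × 1/12 = €1,656.2500
Total = €28,620.0000

€28,620.00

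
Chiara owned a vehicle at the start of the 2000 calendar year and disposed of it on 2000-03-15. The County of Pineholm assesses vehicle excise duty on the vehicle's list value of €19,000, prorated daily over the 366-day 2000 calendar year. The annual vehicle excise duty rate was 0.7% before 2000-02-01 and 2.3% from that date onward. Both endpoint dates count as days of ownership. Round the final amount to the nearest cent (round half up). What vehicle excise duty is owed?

€63.80

2000-01-01 to 2000-01-31: 31 days at 0.7% → €19,000 × 0.7% × 31/366 = €11.2650
2000-02-01 to 2000-03-15: 44 days at 2.3% → €19,000 × 2.3% × 44/366 = €52.5355
Total = €63.8005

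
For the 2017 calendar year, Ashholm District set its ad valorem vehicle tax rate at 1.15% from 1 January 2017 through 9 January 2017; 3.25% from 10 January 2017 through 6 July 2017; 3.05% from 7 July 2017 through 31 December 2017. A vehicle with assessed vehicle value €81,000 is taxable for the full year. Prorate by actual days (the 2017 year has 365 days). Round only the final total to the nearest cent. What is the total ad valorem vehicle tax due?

€2,511.55

1 January – 9 January 2017: 9 days at 1.15% → €81,000 × 1.15% × 9/365 = €22.9685
10 January – 6 July 2017: 178 days at 3.25% → €81,000 × 3.25% × 178/365 = €1,283.7945
7 July – 31 December 2017: 178 days at 3.05% → €81,000 × 3.05% × 178/365 = €1,204.7918
Total = €2,511.5548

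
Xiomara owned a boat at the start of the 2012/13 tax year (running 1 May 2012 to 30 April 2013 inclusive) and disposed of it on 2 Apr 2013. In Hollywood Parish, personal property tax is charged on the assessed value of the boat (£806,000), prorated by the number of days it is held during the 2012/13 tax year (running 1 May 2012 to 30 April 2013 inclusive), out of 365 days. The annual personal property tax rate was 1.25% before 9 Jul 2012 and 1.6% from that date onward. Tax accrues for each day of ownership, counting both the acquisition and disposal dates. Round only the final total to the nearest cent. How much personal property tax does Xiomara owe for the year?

£11,373.43

1 May – 8 Jul 2012: 69 days at 1.25% → £806,000 × 1.25% × 69/365 = £1,904.5890
9 Jul 2012 – 2 Apr 2013: 268 days at 1.6% → £806,000 × 1.6% × 268/365 = £9,468.8438
Total = £11,373.4329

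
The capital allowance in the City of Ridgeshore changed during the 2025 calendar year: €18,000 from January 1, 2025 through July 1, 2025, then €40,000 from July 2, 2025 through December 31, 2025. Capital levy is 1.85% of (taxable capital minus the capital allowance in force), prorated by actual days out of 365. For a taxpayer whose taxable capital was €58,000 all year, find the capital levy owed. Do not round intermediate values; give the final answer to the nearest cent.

€535.94

January 1 – July 1, 2025: 182 days, exemption €18,000 → (€58,000 − €18,000) × 1.85% × 182/365 = €368.9863
July 2 – December 31, 2025: 183 days, exemption €40,000 → (€58,000 − €40,000) × 1.85% × 183/365 = €166.9562
Total = €535.9425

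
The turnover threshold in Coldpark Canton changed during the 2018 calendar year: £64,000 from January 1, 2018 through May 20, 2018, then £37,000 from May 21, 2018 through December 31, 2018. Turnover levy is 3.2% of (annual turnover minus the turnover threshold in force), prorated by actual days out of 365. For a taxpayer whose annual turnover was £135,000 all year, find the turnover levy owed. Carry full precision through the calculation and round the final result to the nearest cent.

January 1 – May 20, 2018: 140 days, exemption £64,000 → (£135,000 − £64,000) × 3.2% × 140/365 = £871.4521
May 21 – December 31, 2018: 225 days, exemption £37,000 → (£135,000 − £37,000) × 3.2% × 225/365 = £1,933.1507
Total = £2,804.6027

£2,804.60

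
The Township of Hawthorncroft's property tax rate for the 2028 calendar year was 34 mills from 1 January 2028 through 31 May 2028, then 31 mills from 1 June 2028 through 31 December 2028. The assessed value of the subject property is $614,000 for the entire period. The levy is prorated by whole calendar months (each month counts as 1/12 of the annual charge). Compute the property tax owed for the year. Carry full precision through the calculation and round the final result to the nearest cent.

$19,801.50

1 January – 31 May 2028: 5 months at 34 mills → $614,000 × 3.4% × 5/12 = $8,698.3333
1 June – 31 December 2028: 7 months at 31 mills → $614,000 × 3.1% × 7/12 = $11,103.1667
Total = $19,801.5000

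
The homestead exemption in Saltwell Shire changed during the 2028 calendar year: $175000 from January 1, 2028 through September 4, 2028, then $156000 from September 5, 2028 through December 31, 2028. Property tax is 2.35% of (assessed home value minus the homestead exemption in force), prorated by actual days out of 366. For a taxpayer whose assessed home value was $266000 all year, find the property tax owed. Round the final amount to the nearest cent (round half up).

January 1 – September 4, 2028: 248 days, exemption $175000 → ($266000 − $175000) × 2.35% × 248/366 = $1449.0383
September 5 – December 31, 2028: 118 days, exemption $156000 → ($266000 − $156000) × 2.35% × 118/366 = $833.4153
Total = $2282.4536

$2282.45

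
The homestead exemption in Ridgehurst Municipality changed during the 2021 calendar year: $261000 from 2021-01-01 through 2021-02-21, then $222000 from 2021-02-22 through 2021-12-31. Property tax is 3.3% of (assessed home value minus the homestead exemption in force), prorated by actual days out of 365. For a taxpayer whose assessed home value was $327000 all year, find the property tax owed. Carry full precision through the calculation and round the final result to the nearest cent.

$3281.65

2021-01-01 to 2021-02-21: 52 days, exemption $261000 → ($327000 − $261000) × 3.3% × 52/365 = $310.2904
2021-02-22 to 2021-12-31: 313 days, exemption $222000 → ($327000 − $222000) × 3.3% × 313/365 = $2971.3562
Total = $3281.6466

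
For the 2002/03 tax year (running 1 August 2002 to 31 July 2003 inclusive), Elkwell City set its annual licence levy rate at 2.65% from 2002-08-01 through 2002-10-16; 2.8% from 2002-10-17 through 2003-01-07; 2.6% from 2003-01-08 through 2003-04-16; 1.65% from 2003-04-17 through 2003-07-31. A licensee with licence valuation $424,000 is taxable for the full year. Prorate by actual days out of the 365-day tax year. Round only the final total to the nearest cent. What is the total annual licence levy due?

2002-08-01 to 2002-10-16: 77 days at 2.65% → $424,000 × 2.65% × 77/365 = $2,370.3342
2002-10-17 to 2003-01-07: 83 days at 2.8% → $424,000 × 2.8% × 83/365 = $2,699.6603
2003-01-08 to 2003-04-16: 99 days at 2.6% → $424,000 × 2.6% × 99/365 = $2,990.0712
2003-04-17 to 2003-07-31: 106 days at 1.65% → $424,000 × 1.65% × 106/365 = $2,031.7151
Total = $10,091.7808

$10,091.78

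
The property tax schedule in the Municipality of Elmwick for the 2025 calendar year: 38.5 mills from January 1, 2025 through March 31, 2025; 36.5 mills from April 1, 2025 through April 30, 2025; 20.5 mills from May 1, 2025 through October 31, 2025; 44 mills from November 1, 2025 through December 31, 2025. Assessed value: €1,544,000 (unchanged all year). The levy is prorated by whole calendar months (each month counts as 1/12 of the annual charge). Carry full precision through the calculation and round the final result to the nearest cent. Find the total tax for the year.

January 1 – March 31, 2025: 3 months at 38.5 mills → €1,544,000 × 3.85% × 3/12 = €14,861.0000
April 1 – April 30, 2025: 1 month at 36.5 mills → €1,544,000 × 3.65% × 1/12 = €4,696.3333
May 1 – October 31, 2025: 6 months at 20.5 mills → €1,544,000 × 2.05% × 6/12 = €15,826.0000
November 1 – December 31, 2025: 2 months at 44 mills → €1,544,000 × 4.4% × 2/12 = €11,322.6667
Total = €46,706.0000

€46,706.00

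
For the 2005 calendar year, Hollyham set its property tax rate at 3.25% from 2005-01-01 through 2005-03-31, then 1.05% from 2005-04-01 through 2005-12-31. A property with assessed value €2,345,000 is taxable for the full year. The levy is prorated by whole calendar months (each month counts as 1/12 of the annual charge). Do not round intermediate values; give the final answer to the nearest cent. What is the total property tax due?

2005-01-01 to 2005-03-31: 3 months at 3.25% → €2,345,000 × 3.25% × 3/12 = €19,053.1250
2005-04-01 to 2005-12-31: 9 months at 1.05% → €2,345,000 × 1.05% × 9/12 = €18,466.8750
Total = €37,520.0000

€37,520.00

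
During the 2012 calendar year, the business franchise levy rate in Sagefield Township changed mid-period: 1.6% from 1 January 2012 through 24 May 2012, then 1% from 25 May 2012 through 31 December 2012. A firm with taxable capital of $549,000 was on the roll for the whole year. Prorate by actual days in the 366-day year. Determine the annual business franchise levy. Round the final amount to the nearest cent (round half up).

$6,795.00

1 January – 24 May 2012: 145 days at 1.6% → $549,000 × 1.6% × 145/366 = $3,480.0000
25 May – 31 December 2012: 221 days at 1% → $549,000 × 1% × 221/366 = $3,315.0000
Total = $6,795.0000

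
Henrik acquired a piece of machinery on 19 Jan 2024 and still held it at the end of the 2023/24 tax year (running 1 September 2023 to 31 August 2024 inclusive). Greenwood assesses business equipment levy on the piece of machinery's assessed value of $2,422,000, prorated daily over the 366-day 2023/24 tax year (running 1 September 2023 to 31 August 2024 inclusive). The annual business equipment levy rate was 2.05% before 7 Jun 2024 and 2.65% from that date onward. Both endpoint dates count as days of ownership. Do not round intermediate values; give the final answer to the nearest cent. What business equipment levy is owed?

19 Jan – 6 Jun 2024: 140 days at 2.05% → $2,422,000 × 2.05% × 140/366 = $18,992.1858
7 Jun – 31 Aug 2024: 86 days at 2.65% → $2,422,000 × 2.65% × 86/366 = $15,081.2514
Total = $34,073.4372

$34,073.44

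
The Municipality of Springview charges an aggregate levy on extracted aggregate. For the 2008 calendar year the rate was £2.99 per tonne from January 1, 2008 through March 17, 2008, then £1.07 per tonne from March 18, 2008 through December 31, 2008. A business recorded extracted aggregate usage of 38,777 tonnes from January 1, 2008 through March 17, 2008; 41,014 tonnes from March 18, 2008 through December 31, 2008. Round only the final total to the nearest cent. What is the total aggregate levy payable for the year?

January 1 – March 17, 2008: 38,777 tonnes at £2.99/tonne → £115,943.23
March 18 – December 31, 2008: 41,014 tonnes at £1.07/tonne → £43,884.98

£159,828.21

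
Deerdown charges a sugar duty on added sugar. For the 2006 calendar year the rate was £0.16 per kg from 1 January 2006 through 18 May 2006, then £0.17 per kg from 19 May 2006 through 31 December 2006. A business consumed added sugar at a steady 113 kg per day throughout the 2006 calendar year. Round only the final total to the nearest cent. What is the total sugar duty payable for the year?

1 January – 18 May 2006: 138 days × 113 kg/day = 15,594 kg at £0.16/kg → £2,495.04
19 May – 31 December 2006: 227 days × 113 kg/day = 25,651 kg at £0.17/kg → £4,360.67

£6,855.71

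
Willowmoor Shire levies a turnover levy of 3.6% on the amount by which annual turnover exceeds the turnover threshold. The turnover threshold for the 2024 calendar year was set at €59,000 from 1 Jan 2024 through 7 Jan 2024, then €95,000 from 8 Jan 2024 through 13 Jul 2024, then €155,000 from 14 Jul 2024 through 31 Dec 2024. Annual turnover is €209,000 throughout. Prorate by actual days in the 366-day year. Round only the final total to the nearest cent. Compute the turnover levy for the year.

1 Jan – 7 Jan 2024: 7 days, exemption €59,000 → (€209,000 − €59,000) × 3.6% × 7/366 = €103.2787
8 Jan – 13 Jul 2024: 188 days, exemption €95,000 → (€209,000 − €95,000) × 3.6% × 188/366 = €2,108.0656
14 Jul – 31 Dec 2024: 171 days, exemption €155,000 → (€209,000 − €155,000) × 3.6% × 171/366 = €908.2623
Total = €3,119.6066

€3,119.61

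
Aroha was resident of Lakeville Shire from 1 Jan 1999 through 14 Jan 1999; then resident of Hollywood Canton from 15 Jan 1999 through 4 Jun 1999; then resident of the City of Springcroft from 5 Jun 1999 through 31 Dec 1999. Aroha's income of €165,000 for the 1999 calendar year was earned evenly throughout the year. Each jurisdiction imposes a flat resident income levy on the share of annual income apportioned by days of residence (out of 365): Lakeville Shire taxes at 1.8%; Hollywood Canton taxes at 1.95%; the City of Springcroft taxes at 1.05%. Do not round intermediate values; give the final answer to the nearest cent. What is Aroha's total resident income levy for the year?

€2,353.62

Lakeville Shire, 1 Jan – 14 Jan 1999: 14 days → €165,000 × 1.8% × 14/365 = €113.9178
Hollywood Canton, 15 Jan – 4 Jun 1999: 141 days → €165,000 × 1.95% × 141/365 = €1,242.9247
The City of Springcroft, 5 Jun – 31 Dec 1999: 210 days → €165,000 × 1.05% × 210/365 = €996.7808
Total = €2,353.6233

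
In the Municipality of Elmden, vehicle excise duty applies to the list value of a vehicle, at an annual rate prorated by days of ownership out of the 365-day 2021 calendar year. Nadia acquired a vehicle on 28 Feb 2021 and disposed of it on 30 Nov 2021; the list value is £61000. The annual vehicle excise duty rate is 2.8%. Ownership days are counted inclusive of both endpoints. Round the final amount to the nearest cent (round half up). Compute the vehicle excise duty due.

£1291.53

Days held (28 Feb – 30 Nov 2021): 276 out of 365
Tax = £61000 × 2.8% × 276/365 = £1291.5288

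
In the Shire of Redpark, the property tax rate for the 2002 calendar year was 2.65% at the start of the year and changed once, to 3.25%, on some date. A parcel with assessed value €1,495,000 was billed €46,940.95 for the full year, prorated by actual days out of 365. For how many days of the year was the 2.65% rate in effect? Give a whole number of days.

Let d = days at the first rate; then 365 − d days at the second rate.
€1,495,000 × [2.65%·d + 3.25%·(365−d)] / 365 = €46,940.95
Solving gives d = 67, so the new rate took effect on March 9, 2002.

67 days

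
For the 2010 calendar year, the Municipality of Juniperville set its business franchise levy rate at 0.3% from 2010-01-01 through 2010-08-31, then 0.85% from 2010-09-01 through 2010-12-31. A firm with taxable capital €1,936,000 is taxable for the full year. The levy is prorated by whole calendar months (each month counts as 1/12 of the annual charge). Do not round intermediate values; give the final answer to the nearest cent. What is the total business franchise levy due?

€9,357.33

2010-01-01 to 2010-08-31: 8 months at 0.3% → €1,936,000 × 0.3% × 8/12 = €3,872.0000
2010-09-01 to 2010-12-31: 4 months at 0.85% → €1,936,000 × 0.85% × 4/12 = €5,485.3333
Total = €9,357.3333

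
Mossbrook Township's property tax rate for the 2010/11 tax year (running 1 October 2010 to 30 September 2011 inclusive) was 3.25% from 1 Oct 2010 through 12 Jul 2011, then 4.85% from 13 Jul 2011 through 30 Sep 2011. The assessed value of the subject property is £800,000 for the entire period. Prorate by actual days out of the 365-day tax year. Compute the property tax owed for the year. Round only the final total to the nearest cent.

1 Oct 2010 – 12 Jul 2011: 285 days at 3.25% → £800,000 × 3.25% × 285/365 = £20,301.3699
13 Jul – 30 Sep 2011: 80 days at 4.85% → £800,000 × 4.85% × 80/365 = £8,504.1096
Total = £28,805.4795

£28,805.48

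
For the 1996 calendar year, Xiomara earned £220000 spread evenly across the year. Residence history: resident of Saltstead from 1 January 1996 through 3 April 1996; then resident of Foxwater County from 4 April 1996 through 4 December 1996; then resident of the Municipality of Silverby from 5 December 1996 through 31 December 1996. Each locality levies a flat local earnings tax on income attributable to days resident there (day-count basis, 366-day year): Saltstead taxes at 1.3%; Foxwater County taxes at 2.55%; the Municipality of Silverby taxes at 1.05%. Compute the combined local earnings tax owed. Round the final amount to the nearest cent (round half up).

£4660.27

Saltstead, 1 January – 3 April 1996: 94 days → £220000 × 1.3% × 94/366 = £734.5355
Foxwater County, 4 April – 4 December 1996: 245 days → £220000 × 2.55% × 245/366 = £3755.3279
The Municipality of Silverby, 5 December – 31 December 1996: 27 days → £220000 × 1.05% × 27/366 = £170.4098
Total = £4660.2732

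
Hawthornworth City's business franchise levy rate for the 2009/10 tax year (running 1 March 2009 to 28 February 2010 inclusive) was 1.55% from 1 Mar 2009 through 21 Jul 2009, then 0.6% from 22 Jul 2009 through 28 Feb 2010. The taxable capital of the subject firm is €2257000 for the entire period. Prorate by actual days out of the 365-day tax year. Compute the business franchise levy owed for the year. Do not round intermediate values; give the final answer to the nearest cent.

1 Mar – 21 Jul 2009: 143 days at 1.55% → €2257000 × 1.55% × 143/365 = €13705.8644
22 Jul 2009 – 28 Feb 2010: 222 days at 0.6% → €2257000 × 0.6% × 222/365 = €8236.5041
Total = €21942.3685

€21942.37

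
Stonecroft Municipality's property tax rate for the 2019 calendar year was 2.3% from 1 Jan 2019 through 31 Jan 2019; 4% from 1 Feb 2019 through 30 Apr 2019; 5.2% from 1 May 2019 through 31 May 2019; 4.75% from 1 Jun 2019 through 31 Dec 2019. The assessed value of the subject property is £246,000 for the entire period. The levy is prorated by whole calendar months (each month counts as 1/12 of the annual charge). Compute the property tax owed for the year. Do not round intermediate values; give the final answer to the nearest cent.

1 Jan – 31 Jan 2019: 1 month at 2.3% → £246,000 × 2.3% × 1/12 = £471.5000
1 Feb – 30 Apr 2019: 3 months at 4% → £246,000 × 4% × 3/12 = £2,460.0000
1 May – 31 May 2019: 1 month at 5.2% → £246,000 × 5.2% × 1/12 = £1,066.0000
1 Jun – 31 Dec 2019: 7 months at 4.75% → £246,000 × 4.75% × 7/12 = £6,816.2500
Total = £10,813.7500

£10,813.75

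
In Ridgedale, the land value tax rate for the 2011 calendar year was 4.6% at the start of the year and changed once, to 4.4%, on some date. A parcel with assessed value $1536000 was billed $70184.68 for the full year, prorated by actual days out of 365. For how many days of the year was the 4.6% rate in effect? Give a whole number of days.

309 days

Let d = days at the first rate; then 365 − d days at the second rate.
$1536000 × [4.6%·d + 4.4%·(365−d)] / 365 = $70184.68
Solving gives d = 309, so the new rate took effect on 6 Nov 2011.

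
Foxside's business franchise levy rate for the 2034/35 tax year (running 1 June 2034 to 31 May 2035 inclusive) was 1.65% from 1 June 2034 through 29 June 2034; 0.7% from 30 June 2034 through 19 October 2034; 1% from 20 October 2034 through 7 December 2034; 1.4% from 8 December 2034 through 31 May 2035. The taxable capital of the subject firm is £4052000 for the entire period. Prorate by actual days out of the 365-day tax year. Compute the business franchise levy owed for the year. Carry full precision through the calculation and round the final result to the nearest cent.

£46653.51

1 June – 29 June 2034: 29 days at 1.65% → £4052000 × 1.65% × 29/365 = £5312.0055
30 June – 19 October 2034: 112 days at 0.7% → £4052000 × 0.7% × 112/365 = £8703.4740
20 October – 7 December 2034: 49 days at 1% → £4052000 × 1% × 49/365 = £5439.6712
8 December 2034 – 31 May 2035: 175 days at 1.4% → £4052000 × 1.4% × 175/365 = £27198.3562
Total = £46653.5068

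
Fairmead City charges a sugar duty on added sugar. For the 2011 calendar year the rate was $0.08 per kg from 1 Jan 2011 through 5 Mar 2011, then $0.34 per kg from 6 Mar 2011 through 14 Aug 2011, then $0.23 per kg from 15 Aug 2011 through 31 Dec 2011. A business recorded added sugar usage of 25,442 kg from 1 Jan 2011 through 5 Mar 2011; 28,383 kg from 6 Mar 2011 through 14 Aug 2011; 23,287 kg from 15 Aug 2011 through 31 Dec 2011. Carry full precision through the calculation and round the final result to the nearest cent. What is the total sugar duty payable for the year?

$17041.59

1 Jan – 5 Mar 2011: 25,442 kg at $0.08/kg → $2035.36
6 Mar – 14 Aug 2011: 28,383 kg at $0.34/kg → $9650.22
15 Aug – 31 Dec 2011: 23,287 kg at $0.23/kg → $5356.01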